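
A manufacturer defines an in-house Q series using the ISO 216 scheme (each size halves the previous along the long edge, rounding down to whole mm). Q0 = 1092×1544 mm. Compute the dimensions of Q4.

Q1: ⌊1544/2⌋ × 1092 = 772 × 1092 mm
Q2: ⌊1092/2⌋ × 772 = 546 × 772 mm
Q3: ⌊772/2⌋ × 546 = 386 × 546 mm
Q4: ⌊546/2⌋ × 386 = 273 × 386 mm

273 × 386 mm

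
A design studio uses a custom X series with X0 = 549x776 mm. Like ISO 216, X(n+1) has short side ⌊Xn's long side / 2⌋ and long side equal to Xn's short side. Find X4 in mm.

X1: ⌊776/2⌋ × 549 = 388 × 549 mm
X2: ⌊549/2⌋ × 388 = 274 × 388 mm
X3: ⌊388/2⌋ × 274 = 194 × 274 mm
X4: ⌊274/2⌋ × 194 = 137 × 194 mm

137 × 194 mm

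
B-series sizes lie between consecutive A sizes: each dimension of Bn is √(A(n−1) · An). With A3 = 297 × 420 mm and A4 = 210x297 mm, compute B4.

250 × 353 mm

Short side: √(297 · 210) = √62370 ≈ 249.7 → 250 mm
Long side: √(420 · 297) = √124740 ≈ 353.2 → 353 mm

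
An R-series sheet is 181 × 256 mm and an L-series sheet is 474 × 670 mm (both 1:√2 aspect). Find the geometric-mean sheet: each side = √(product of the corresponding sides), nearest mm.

Short side: √(181 · 474) = √85794 ≈ 292.9 → 293 mm
Long side: √(256 · 670) = √171520 ≈ 414.1 → 414 mm

293 × 414 mm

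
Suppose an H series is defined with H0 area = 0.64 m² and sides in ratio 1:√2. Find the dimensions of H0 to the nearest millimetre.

673 × 951 mm

Let the short side be w mm. Then w · w√2 = 0.64 m² = 640,000 mm².
w² = 640,000/√2, so w ≈ 672.7 mm; long side = w√2 ≈ 951.4 mm.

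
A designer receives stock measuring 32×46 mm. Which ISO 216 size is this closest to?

Aspect ratio 46/32 ≈ 1.438 (ISO target is √2 ≈ 1.414).
In the B-series (B0 = 1000 × 1414 mm): B10 = 31 × 44 mm.
Off by 3 mm total — nearest standard size.

B10 (31 × 44 mm)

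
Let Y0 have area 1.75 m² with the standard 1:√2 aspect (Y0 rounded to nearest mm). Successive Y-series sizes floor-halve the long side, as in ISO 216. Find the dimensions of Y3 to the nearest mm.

393 × 556 mm

Let Y0's short side be w mm. w · w√2 = 1.75 m² = 1,750,000 mm², so w ≈ 1112.4 mm and w√2 ≈ 1573.2 mm → Y0 = 1112 × 1573 mm.
Y1: ⌊1573/2⌋ × 1112 = 786 × 1112 mm
Y2: ⌊1112/2⌋ × 786 = 556 × 786 mm
Y3: ⌊786/2⌋ × 556 = 393 × 556 mm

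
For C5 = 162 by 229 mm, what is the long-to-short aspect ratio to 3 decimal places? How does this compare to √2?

1.414

229 / 162 = 1.414
Matches √2 ≈ 1.414 — the ISO 216 defining ratio.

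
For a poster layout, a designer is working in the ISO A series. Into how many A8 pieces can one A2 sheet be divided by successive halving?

64

Each ISO step halves the sheet: 1 × A2 → 2 × A3 → 4 × A4 → 8 × A5 → …
From A2 to A8 is 6 halving steps: 2^6 = 64.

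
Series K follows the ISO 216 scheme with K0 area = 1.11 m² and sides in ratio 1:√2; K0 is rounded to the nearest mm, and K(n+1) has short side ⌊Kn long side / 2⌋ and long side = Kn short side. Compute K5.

156 × 221 mm

Let K0's short side be w mm. w · w√2 = 1.11 m² = 1,110,000 mm², so w ≈ 885.9 mm and w√2 ≈ 1252.9 mm → K0 = 886 × 1253 mm.
K1: ⌊1253/2⌋ × 886 = 626 × 886 mm
K2: ⌊886/2⌋ × 626 = 443 × 626 mm
K3: ⌊626/2⌋ × 443 = 313 × 443 mm
K4: ⌊443/2⌋ × 313 = 221 × 313 mm
K5: ⌊313/2⌋ × 221 = 156 × 221 mm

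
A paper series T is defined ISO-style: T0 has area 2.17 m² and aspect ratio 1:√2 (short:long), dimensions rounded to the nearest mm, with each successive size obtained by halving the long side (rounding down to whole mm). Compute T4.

309 × 438 mm

Let T0's short side be w mm. w · w√2 = 2.17 m² = 2,170,000 mm², so w ≈ 1238.7 mm and w√2 ≈ 1751.8 mm → T0 = 1239 × 1752 mm.
T1: ⌊1752/2⌋ × 1239 = 876 × 1239 mm
T2: ⌊1239/2⌋ × 876 = 619 × 876 mm
T3: ⌊876/2⌋ × 619 = 438 × 619 mm
T4: ⌊619/2⌋ × 438 = 309 × 438 mm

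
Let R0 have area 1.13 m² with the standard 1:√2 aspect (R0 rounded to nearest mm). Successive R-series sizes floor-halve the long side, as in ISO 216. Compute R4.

223 × 316 mm

Let R0's short side be w mm. w · w√2 = 1.13 m² = 1,130,000 mm², so w ≈ 893.9 mm and w√2 ≈ 1264.1 mm → R0 = 894 × 1264 mm.
R1: ⌊1264/2⌋ × 894 = 632 × 894 mm
R2: ⌊894/2⌋ × 632 = 447 × 632 mm
R3: ⌊632/2⌋ × 447 = 316 × 447 mm
R4: ⌊447/2⌋ × 316 = 223 × 316 mm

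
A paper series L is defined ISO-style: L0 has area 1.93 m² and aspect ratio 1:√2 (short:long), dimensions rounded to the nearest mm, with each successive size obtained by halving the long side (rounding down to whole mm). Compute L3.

Let L0's short side be w mm. w · w√2 = 1.93 m² = 1,930,000 mm², so w ≈ 1168.2 mm and w√2 ≈ 1652.1 mm → L0 = 1168 × 1652 mm.
L1: ⌊1652/2⌋ × 1168 = 826 × 1168 mm
L2: ⌊1168/2⌋ × 826 = 584 × 826 mm
L3: ⌊826/2⌋ × 584 = 413 × 584 mm

413 × 584 mm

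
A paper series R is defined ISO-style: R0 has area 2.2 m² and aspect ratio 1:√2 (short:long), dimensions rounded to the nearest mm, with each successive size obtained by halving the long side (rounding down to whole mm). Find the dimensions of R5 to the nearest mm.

Let R0's short side be w mm. w · w√2 = 2.2 m² = 2,200,000 mm², so w ≈ 1247.3 mm and w√2 ≈ 1763.9 mm → R0 = 1247 × 1764 mm.
R1: ⌊1764/2⌋ × 1247 = 882 × 1247 mm
R2: ⌊1247/2⌋ × 882 = 623 × 882 mm
R3: ⌊882/2⌋ × 623 = 441 × 623 mm
R4: ⌊623/2⌋ × 441 = 311 × 441 mm
R5: ⌊441/2⌋ × 311 = 220 × 311 mm

220 × 311 mm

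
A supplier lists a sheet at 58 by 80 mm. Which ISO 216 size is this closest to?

C8 (57 × 81 mm)

Aspect ratio 80/58 ≈ 1.379 (ISO target is √2 ≈ 1.414).
In the C-series (envelope sizes, between A and B): C8 = 57 × 81 mm.
Off by 2 mm total — nearest standard size.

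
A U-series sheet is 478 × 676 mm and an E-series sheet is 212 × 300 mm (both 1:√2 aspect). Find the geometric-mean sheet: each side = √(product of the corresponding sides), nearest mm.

Short side: √(478 · 212) = √101336 ≈ 318.3 → 318 mm
Long side: √(676 · 300) = √202800 ≈ 450.3 → 450 mm

318 × 450 mm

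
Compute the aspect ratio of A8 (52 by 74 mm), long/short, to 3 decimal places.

1.423

74 / 52 = 1.423
ISO 216 targets √2 ≈ 1.414; the +0.009 deviation is from mm rounding.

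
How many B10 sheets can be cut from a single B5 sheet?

Each ISO step halves the sheet: 1 × B5 → 2 × B6 → 4 × B7 → 8 × B8 → …
From B5 to B10 is 5 halving steps: 2^5 = 32.

32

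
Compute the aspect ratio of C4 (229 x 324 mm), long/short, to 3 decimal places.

1.415

324 / 229 = 1.415
Matches √2 ≈ 1.414 — the ISO 216 defining ratio.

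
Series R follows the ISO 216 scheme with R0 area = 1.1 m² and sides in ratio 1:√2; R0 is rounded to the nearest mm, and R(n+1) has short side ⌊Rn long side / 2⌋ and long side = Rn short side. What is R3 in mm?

Let R0's short side be w mm. w · w√2 = 1.1 m² = 1,100,000 mm², so w ≈ 881.9 mm and w√2 ≈ 1247.3 mm → R0 = 882 × 1247 mm.
R1: ⌊1247/2⌋ × 882 = 623 × 882 mm
R2: ⌊882/2⌋ × 623 = 441 × 623 mm
R3: ⌊623/2⌋ × 441 = 311 × 441 mm

311 × 441 mm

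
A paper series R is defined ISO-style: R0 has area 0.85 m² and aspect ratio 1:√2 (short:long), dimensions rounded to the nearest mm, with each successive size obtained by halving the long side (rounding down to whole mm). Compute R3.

274 × 387 mm

Let R0's short side be w mm. w · w√2 = 0.85 m² = 850,000 mm², so w ≈ 775.3 mm and w√2 ≈ 1096.4 mm → R0 = 775 × 1096 mm.
R1: ⌊1096/2⌋ × 775 = 548 × 775 mm
R2: ⌊775/2⌋ × 548 = 387 × 548 mm
R3: ⌊548/2⌋ × 387 = 274 × 387 mm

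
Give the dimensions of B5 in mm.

176 × 250 mm

B0 = 1000 × 1414 mm (B0 has a 1000 mm short side, aspect 1:√2).
B1: ⌊1414/2⌋ × 1000 = 707 × 1000 mm
B2: ⌊1000/2⌋ × 707 = 500 × 707 mm
B3: ⌊707/2⌋ × 500 = 353 × 500 mm
B4: ⌊500/2⌋ × 353 = 250 × 353 mm
B5: ⌊353/2⌋ × 250 = 176 × 250 mm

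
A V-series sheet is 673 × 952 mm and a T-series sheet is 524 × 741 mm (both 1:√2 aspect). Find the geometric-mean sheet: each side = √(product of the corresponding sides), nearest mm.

594 × 840 mm

Short side: √(673 · 524) = √352652 ≈ 593.8 → 594 mm
Long side: √(952 · 741) = √705432 ≈ 839.9 → 840 mm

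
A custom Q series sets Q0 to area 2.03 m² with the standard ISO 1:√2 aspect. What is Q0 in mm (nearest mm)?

1198 × 1694 mm

Let the short side be w mm. Then w · w√2 = 2.03 m² = 2,030,000 mm².
w² = 2,030,000/√2, so w ≈ 1198.1 mm; long side = w√2 ≈ 1694.4 mm.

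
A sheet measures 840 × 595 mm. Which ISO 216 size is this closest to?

Aspect ratio 840/595 ≈ 1.412 — close to the ISO √2 ≈ 1.414.
In the A-series (A0 area = 1 m²): A1 = 594 × 841 mm.
Off by 2 mm total — nearest standard size.

A1 (594 × 841 mm)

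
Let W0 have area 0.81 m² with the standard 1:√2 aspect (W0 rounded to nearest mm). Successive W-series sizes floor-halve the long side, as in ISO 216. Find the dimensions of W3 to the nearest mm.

Let W0's short side be w mm. w · w√2 = 0.81 m² = 810,000 mm², so w ≈ 756.8 mm and w√2 ≈ 1070.3 mm → W0 = 757 × 1070 mm.
W1: ⌊1070/2⌋ × 757 = 535 × 757 mm
W2: ⌊757/2⌋ × 535 = 378 × 535 mm
W3: ⌊535/2⌋ × 378 = 267 × 378 mm

267 × 378 mm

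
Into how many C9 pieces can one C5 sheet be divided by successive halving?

Each ISO step halves the sheet: 1 × C5 → 2 × C6 → 4 × C7 → 8 × C8 → …
From C5 to C9 is 4 halving steps: 2^4 = 16.

16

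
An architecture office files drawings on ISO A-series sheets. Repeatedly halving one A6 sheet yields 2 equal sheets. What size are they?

A7

2 = 2^1, so 1 halving step.
A6 → A7 → … → A7 after 1 step.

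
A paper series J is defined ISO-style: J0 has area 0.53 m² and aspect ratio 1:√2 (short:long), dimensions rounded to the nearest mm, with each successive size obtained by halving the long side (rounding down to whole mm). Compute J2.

306 × 433 mm

Let J0's short side be w mm. w · w√2 = 0.53 m² = 530,000 mm², so w ≈ 612.2 mm and w√2 ≈ 865.8 mm → J0 = 612 × 866 mm.
J1: ⌊866/2⌋ × 612 = 433 × 612 mm
J2: ⌊612/2⌋ × 433 = 306 × 433 mm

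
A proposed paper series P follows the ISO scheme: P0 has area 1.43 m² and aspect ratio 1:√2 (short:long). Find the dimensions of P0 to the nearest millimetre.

Let the short side be w mm. Then w · w√2 = 1.43 m² = 1,430,000 mm².
w² = 1,430,000/√2, so w ≈ 1005.6 mm; long side = w√2 ≈ 1422.1 mm.

1006 × 1422 mm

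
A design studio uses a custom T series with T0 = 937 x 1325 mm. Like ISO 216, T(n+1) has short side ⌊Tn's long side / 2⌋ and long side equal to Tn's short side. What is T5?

165 × 234 mm

T1: ⌊1325/2⌋ × 937 = 662 × 937 mm
T2: ⌊937/2⌋ × 662 = 468 × 662 mm
T3: ⌊662/2⌋ × 468 = 331 × 468 mm
T4: ⌊468/2⌋ × 331 = 234 × 331 mm
T5: ⌊331/2⌋ × 234 = 165 × 234 mm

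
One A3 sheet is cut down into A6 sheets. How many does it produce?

8

A3 = 297 × 420 mm; A6 = 105 × 148 mm.
Each halving step doubles the count; 3 steps from A3 to A6.
2^3 = 8.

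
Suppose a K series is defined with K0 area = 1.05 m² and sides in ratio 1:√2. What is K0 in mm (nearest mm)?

862 × 1219 mm

Let the short side be w mm. Then w · w√2 = 1.05 m² = 1,050,000 mm².
w² = 1,050,000/√2, so w ≈ 861.7 mm; long side = w√2 ≈ 1218.6 mm.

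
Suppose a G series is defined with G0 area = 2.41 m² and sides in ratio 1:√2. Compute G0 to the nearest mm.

1305 × 1846 mm

Let the short side be w mm. Then w · w√2 = 2.41 m² = 2,410,000 mm².
w² = 2,410,000/√2, so w ≈ 1305.4 mm; long side = w√2 ≈ 1846.1 mm.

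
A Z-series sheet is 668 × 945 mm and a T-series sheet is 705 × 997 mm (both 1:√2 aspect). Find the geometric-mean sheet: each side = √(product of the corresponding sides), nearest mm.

686 × 971 mm

Short side: √(668 · 705) = √470940 ≈ 686.3 → 686 mm
Long side: √(945 · 997) = √942165 ≈ 970.7 → 971 mm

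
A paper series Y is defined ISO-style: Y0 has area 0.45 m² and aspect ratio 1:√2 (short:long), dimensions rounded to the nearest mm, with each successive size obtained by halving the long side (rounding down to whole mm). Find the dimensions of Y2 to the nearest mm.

282 × 399 mm

Let Y0's short side be w mm. w · w√2 = 0.45 m² = 450,000 mm², so w ≈ 564.1 mm and w√2 ≈ 797.7 mm → Y0 = 564 × 798 mm.
Y1: ⌊798/2⌋ × 564 = 399 × 564 mm
Y2: ⌊564/2⌋ × 399 = 282 × 399 mm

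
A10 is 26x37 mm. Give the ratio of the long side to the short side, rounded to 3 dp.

37 / 26 = 1.423
ISO 216 targets √2 ≈ 1.414; the +0.009 deviation is from mm rounding.

1.423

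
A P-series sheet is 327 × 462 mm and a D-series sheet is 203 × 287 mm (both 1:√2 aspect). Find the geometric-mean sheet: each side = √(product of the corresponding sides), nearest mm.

258 × 364 mm

Short side: √(327 · 203) = √66381 ≈ 257.6 → 258 mm
Long side: √(462 · 287) = √132594 ≈ 364.1 → 364 mm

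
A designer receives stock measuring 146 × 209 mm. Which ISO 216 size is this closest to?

Aspect ratio 209/146 ≈ 1.432 (ISO target is √2 ≈ 1.414).
In the A-series (A0 area = 1 m²): A5 = 148 × 210 mm.
Off by 3 mm total — nearest standard size.

A5 (148 × 210 mm)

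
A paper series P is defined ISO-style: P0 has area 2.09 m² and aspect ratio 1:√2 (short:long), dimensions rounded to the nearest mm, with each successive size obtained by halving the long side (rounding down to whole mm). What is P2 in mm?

608 × 859 mm

Let P0's short side be w mm. w · w√2 = 2.09 m² = 2,090,000 mm², so w ≈ 1215.7 mm and w√2 ≈ 1719.2 mm → P0 = 1216 × 1719 mm.
P1: ⌊1719/2⌋ × 1216 = 859 × 1216 mm
P2: ⌊1216/2⌋ × 859 = 608 × 859 mm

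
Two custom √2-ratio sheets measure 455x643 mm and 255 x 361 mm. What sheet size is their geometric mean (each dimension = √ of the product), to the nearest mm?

341 × 482 mm

Short side: √(455 · 255) = √116025 ≈ 340.6 → 341 mm
Long side: √(643 · 361) = √232123 ≈ 481.8 → 482 mm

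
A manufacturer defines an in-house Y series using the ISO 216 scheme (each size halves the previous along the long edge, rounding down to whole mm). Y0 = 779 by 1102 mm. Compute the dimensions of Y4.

Y1: ⌊1102/2⌋ × 779 = 551 × 779 mm
Y2: ⌊779/2⌋ × 551 = 389 × 551 mm
Y3: ⌊551/2⌋ × 389 = 275 × 389 mm
Y4: ⌊389/2⌋ × 275 = 194 × 275 mm

194 × 275 mm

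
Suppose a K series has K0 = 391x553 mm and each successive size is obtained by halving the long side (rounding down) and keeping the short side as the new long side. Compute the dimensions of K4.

K1: ⌊553/2⌋ × 391 = 276 × 391 mm
K2: ⌊391/2⌋ × 276 = 195 × 276 mm
K3: ⌊276/2⌋ × 195 = 138 × 195 mm
K4: ⌊195/2⌋ × 138 = 97 × 138 mm

97 × 138 mm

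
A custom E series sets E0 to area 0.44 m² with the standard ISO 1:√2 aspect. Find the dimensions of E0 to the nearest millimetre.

Let the short side be w mm. Then w · w√2 = 0.44 m² = 440,000 mm².
w² = 440,000/√2, so w ≈ 557.8 mm; long side = w√2 ≈ 788.8 mm.

558 × 789 mm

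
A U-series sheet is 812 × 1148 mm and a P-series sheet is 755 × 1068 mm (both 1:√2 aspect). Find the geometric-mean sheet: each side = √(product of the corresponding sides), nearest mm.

Short side: √(812 · 755) = √613060 ≈ 783.0 → 783 mm
Long side: √(1148 · 1068) = √1226064 ≈ 1107.3 → 1107 mm

783 × 1107 mm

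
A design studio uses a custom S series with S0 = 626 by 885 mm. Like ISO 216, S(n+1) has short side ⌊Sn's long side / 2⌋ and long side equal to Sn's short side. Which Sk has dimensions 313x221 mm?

S0: 626 × 885 mm
S1: 442 × 626 mm
S2: 313 × 442 mm
S3: 221 × 313 mm
S4: 156 × 221 mm
→ matches S3.

S3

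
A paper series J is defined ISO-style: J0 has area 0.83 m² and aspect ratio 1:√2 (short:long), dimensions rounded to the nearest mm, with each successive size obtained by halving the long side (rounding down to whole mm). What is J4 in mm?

191 × 270 mm

Let J0's short side be w mm. w · w√2 = 0.83 m² = 830,000 mm², so w ≈ 766.1 mm and w√2 ≈ 1083.4 mm → J0 = 766 × 1083 mm.
J1: ⌊1083/2⌋ × 766 = 541 × 766 mm
J2: ⌊766/2⌋ × 541 = 383 × 541 mm
J3: ⌊541/2⌋ × 383 = 270 × 383 mm
J4: ⌊383/2⌋ × 270 = 191 × 270 mm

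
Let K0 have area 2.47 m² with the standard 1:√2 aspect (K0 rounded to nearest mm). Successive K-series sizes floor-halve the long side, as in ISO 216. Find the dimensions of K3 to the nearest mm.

467 × 661 mm

Let K0's short side be w mm. w · w√2 = 2.47 m² = 2,470,000 mm², so w ≈ 1321.6 mm and w√2 ≈ 1869.0 mm → K0 = 1322 × 1869 mm.
K1: ⌊1869/2⌋ × 1322 = 934 × 1322 mm
K2: ⌊1322/2⌋ × 934 = 661 × 934 mm
K3: ⌊934/2⌋ × 661 = 467 × 661 mm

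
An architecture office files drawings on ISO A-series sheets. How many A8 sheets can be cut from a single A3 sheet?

32

Each ISO step halves the sheet: 1 × A3 → 2 × A4 → 4 × A5 → 8 × A6 → …
From A3 to A8 is 5 halving steps: 2^5 = 32.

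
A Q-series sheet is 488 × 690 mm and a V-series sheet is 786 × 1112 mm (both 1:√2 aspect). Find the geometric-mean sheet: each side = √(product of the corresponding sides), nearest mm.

619 × 876 mm

Short side: √(488 · 786) = √383568 ≈ 619.3 → 619 mm
Long side: √(690 · 1112) = √767280 ≈ 875.9 → 876 mm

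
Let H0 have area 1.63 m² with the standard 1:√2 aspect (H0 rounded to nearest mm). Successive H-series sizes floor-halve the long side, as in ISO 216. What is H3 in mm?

Let H0's short side be w mm. w · w√2 = 1.63 m² = 1,630,000 mm², so w ≈ 1073.6 mm and w√2 ≈ 1518.3 mm → H0 = 1074 × 1518 mm.
H1: ⌊1518/2⌋ × 1074 = 759 × 1074 mm
H2: ⌊1074/2⌋ × 759 = 537 × 759 mm
H3: ⌊759/2⌋ × 537 = 379 × 537 mm

379 × 537 mm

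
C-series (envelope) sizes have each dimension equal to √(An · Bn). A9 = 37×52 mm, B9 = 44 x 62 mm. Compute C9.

Short side: √(37 · 44) = √1628 ≈ 40.3 → 40 mm
Long side: √(52 · 62) = √3224 ≈ 56.8 → 57 mm

40 × 57 mm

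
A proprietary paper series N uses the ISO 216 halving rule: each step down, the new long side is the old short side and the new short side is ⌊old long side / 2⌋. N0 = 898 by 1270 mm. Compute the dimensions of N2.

449 × 635 mm

N1: ⌊1270/2⌋ × 898 = 635 × 898 mm
N2: ⌊898/2⌋ × 635 = 449 × 635 mm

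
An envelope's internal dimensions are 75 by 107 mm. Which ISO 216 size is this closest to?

A7 (74 × 105 mm)

Aspect ratio 107/75 ≈ 1.427 — close to the ISO √2 ≈ 1.414.
In the A-series (A0 area = 1 m²): A7 = 74 × 105 mm.
Off by 3 mm total — nearest standard size.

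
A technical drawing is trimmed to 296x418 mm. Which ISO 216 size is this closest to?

Aspect ratio 418/296 ≈ 1.412 — close to the ISO √2 ≈ 1.414.
In the A-series (A0 area = 1 m²): A3 = 297 × 420 mm.
Off by 3 mm total — nearest standard size.

A3 (297 × 420 mm)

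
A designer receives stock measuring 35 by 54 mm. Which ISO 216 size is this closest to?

Aspect ratio 54/35 ≈ 1.543 (ISO target is √2 ≈ 1.414).
In the A-series (A0 area = 1 m²): A9 = 37 × 52 mm.
Off by 4 mm total — nearest standard size.

A9 (37 × 52 mm)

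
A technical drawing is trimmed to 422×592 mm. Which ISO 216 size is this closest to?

A2 (420 × 594 mm)

Aspect ratio 592/422 ≈ 1.403 — close to the ISO √2 ≈ 1.414.
In the A-series (A0 area = 1 m²): A2 = 420 × 594 mm.
Off by 4 mm total — nearest standard size.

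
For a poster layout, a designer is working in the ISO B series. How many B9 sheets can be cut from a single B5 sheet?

Each ISO step halves the sheet: 1 × B5 → 2 × B6 → 4 × B7 → 8 × B8 → …
From B5 to B9 is 4 halving steps: 2^4 = 16.

16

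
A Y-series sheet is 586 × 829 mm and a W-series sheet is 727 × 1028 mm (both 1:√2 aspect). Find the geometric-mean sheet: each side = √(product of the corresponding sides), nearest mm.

Short side: √(586 · 727) = √426022 ≈ 652.7 → 653 mm
Long side: √(829 · 1028) = √852212 ≈ 923.2 → 923 mm

653 × 923 mm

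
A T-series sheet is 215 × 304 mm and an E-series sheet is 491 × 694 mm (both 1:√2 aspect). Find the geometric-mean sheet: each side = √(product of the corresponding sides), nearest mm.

325 × 459 mm

Short side: √(215 · 491) = √105565 ≈ 324.9 → 325 mm
Long side: √(304 · 694) = √210976 ≈ 459.3 → 459 mm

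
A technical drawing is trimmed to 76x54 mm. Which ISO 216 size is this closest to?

Aspect ratio 76/54 ≈ 1.407 — close to the ISO √2 ≈ 1.414.
In the A-series (A0 area = 1 m²): A8 = 52 × 74 mm.
Off by 4 mm total — nearest standard size.

A8 (52 × 74 mm)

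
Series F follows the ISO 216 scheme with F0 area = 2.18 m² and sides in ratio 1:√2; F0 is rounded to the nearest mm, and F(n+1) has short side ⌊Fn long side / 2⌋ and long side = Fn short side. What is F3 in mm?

Let F0's short side be w mm. w · w√2 = 2.18 m² = 2,180,000 mm², so w ≈ 1241.6 mm and w√2 ≈ 1755.8 mm → F0 = 1242 × 1756 mm.
F1: ⌊1756/2⌋ × 1242 = 878 × 1242 mm
F2: ⌊1242/2⌋ × 878 = 621 × 878 mm
F3: ⌊878/2⌋ × 621 = 439 × 621 mm

439 × 621 mm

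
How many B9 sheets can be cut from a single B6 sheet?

8

Each ISO step halves the sheet: 1 × B6 → 2 × B7 → 4 × B8 → 8 × B9
From B6 to B9 is 3 halving steps: 2^3 = 8.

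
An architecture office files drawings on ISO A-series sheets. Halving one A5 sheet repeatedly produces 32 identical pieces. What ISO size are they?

A10

32 = 2^5, so 5 halving steps.
A5 → A6 → … → A10 after 5 steps.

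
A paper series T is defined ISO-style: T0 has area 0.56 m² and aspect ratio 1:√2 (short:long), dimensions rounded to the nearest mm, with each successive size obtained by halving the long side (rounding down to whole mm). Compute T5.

111 × 157 mm

Let T0's short side be w mm. w · w√2 = 0.56 m² = 560,000 mm², so w ≈ 629.3 mm and w√2 ≈ 889.9 mm → T0 = 629 × 890 mm.
T1: ⌊890/2⌋ × 629 = 445 × 629 mm
T2: ⌊629/2⌋ × 445 = 314 × 445 mm
T3: ⌊445/2⌋ × 314 = 222 × 314 mm
T4: ⌊314/2⌋ × 222 = 157 × 222 mm
T5: ⌊222/2⌋ × 157 = 111 × 157 mm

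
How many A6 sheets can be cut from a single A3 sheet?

8

Each ISO step halves the sheet: 1 × A3 → 2 × A4 → 4 × A5 → 8 × A6
From A3 to A6 is 3 halving steps: 2^3 = 8.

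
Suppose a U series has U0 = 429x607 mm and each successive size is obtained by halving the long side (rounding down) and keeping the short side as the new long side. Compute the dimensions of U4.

107 × 151 mm

U1 = 303 × 429 mm (from U0 by 1 halving).
U2: ⌊429/2⌋ × 303 = 214 × 303 mm
U3: ⌊303/2⌋ × 214 = 151 × 214 mm
U4: ⌊214/2⌋ × 151 = 107 × 151 mm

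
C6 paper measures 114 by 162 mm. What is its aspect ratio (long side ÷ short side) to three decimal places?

1.421

162 / 114 = 1.421
ISO 216 targets √2 ≈ 1.414; the +0.007 deviation is from mm rounding.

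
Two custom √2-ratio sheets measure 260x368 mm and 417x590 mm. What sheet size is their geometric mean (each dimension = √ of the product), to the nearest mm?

329 × 466 mm

Short side: √(260 · 417) = √108420 ≈ 329.3 → 329 mm
Long side: √(368 · 590) = √217120 ≈ 466.0 → 466 mm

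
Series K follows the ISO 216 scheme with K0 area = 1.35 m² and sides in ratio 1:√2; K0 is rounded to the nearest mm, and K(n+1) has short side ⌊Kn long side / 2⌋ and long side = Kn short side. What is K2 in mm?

488 × 691 mm

Let K0's short side be w mm. w · w√2 = 1.35 m² = 1,350,000 mm², so w ≈ 977.0 mm and w√2 ≈ 1381.7 mm → K0 = 977 × 1382 mm.
K1: ⌊1382/2⌋ × 977 = 691 × 977 mm
K2: ⌊977/2⌋ × 691 = 488 × 691 mm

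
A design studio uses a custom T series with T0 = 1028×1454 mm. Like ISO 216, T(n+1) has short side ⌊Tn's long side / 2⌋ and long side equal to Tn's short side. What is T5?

T1 = 727 × 1028 mm (from T0 by 1 halving).
T2: ⌊1028/2⌋ × 727 = 514 × 727 mm
T3: ⌊727/2⌋ × 514 = 363 × 514 mm
T4: ⌊514/2⌋ × 363 = 257 × 363 mm
T5: ⌊363/2⌋ × 257 = 181 × 257 mm

181 × 257 mm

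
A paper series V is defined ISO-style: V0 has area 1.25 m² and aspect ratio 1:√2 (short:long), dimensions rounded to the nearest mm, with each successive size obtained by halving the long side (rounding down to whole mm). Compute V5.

Let V0's short side be w mm. w · w√2 = 1.25 m² = 1,250,000 mm², so w ≈ 940.2 mm and w√2 ≈ 1329.6 mm → V0 = 940 × 1330 mm.
V1: ⌊1330/2⌋ × 940 = 665 × 940 mm
V2: ⌊940/2⌋ × 665 = 470 × 665 mm
V3: ⌊665/2⌋ × 470 = 332 × 470 mm
V4: ⌊470/2⌋ × 332 = 235 × 332 mm
V5: ⌊332/2⌋ × 235 = 166 × 235 mm

166 × 235 mm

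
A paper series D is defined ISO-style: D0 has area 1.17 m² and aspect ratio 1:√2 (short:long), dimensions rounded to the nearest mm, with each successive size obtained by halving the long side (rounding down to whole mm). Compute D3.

321 × 455 mm

Let D0's short side be w mm. w · w√2 = 1.17 m² = 1,170,000 mm², so w ≈ 909.6 mm and w√2 ≈ 1286.3 mm → D0 = 910 × 1286 mm.
D1: ⌊1286/2⌋ × 910 = 643 × 910 mm
D2: ⌊910/2⌋ × 643 = 455 × 643 mm
D3: ⌊643/2⌋ × 455 = 321 × 455 mm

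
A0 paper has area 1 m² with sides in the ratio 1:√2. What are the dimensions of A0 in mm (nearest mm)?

Let the short side be w mm. Then the long side is w√2 and w · w√2 = 10⁶ mm².
w² = 10⁶/√2, so w = 1000 / 2^(1/4) ≈ 840.9 mm; long side = 1000 · 2^(1/4) ≈ 1189.2 mm.

841 × 1189 mm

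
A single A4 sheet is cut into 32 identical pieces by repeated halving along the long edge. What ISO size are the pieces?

32 = 2^5, so 5 halving steps.
A4 → A5 → … → A9 after 5 steps.

A9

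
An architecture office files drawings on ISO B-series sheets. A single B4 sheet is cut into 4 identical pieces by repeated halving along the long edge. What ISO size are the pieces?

B6

4 = 2^2, so 2 halving steps.
B4 → B5 → … → B6 after 2 steps.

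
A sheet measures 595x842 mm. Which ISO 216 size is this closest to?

Aspect ratio 842/595 ≈ 1.415 — close to the ISO √2 ≈ 1.414.
In the A-series (A0 area = 1 m²): A1 = 594 × 841 mm.
Off by 2 mm total — nearest standard size.

A1 (594 × 841 mm)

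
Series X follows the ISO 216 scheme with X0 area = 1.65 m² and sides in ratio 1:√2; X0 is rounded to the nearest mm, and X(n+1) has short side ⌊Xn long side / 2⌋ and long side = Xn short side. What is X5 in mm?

Let X0's short side be w mm. w · w√2 = 1.65 m² = 1,650,000 mm², so w ≈ 1080.2 mm and w√2 ≈ 1527.6 mm → X0 = 1080 × 1528 mm.
X1: ⌊1528/2⌋ × 1080 = 764 × 1080 mm
X2: ⌊1080/2⌋ × 764 = 540 × 764 mm
X3: ⌊764/2⌋ × 540 = 382 × 540 mm
X4: ⌊540/2⌋ × 382 = 270 × 382 mm
X5: ⌊382/2⌋ × 270 = 191 × 270 mm

191 × 270 mm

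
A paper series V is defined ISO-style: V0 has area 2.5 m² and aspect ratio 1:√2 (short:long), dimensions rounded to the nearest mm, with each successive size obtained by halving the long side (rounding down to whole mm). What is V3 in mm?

470 × 665 mm

Let V0's short side be w mm. w · w√2 = 2.5 m² = 2,500,000 mm², so w ≈ 1329.6 mm and w√2 ≈ 1880.3 mm → V0 = 1330 × 1880 mm.
V1: ⌊1880/2⌋ × 1330 = 940 × 1330 mm
V2: ⌊1330/2⌋ × 940 = 665 × 940 mm
V3: ⌊940/2⌋ × 665 = 470 × 665 mm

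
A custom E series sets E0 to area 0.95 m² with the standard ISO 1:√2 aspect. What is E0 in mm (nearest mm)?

820 × 1159 mm

Let the short side be w mm. Then w · w√2 = 0.95 m² = 950,000 mm².
w² = 950,000/√2, so w ≈ 819.6 mm; long side = w√2 ≈ 1159.1 mm.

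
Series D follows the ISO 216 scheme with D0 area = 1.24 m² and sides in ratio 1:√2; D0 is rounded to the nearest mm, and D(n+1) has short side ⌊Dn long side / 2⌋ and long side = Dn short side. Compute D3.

Let D0's short side be w mm. w · w√2 = 1.24 m² = 1,240,000 mm², so w ≈ 936.4 mm and w√2 ≈ 1324.2 mm → D0 = 936 × 1324 mm.
D1: ⌊1324/2⌋ × 936 = 662 × 936 mm
D2: ⌊936/2⌋ × 662 = 468 × 662 mm
D3: ⌊662/2⌋ × 468 = 331 × 468 mm

331 × 468 mm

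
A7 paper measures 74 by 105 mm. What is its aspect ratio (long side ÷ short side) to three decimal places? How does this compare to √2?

1.419

105 / 74 = 1.419
ISO 216 targets √2 ≈ 1.414; the +0.005 deviation is from mm rounding.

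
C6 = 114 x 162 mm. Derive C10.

C7: ⌊162/2⌋ × 114 = 81 × 114 mm
C8: ⌊114/2⌋ × 81 = 57 × 81 mm
C9: ⌊81/2⌋ × 57 = 40 × 57 mm
C10: ⌊57/2⌋ × 40 = 28 × 40 mm

28 × 40 mm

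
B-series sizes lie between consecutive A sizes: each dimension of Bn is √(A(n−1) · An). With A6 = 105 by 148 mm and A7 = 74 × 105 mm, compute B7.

Short side: √(105 · 74) = √7770 ≈ 88.1 → 88 mm
Long side: √(148 · 105) = √15540 ≈ 124.7 → 125 mm

88 × 125 mm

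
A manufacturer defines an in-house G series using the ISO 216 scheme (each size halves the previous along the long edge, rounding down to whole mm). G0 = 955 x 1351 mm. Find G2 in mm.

G1: ⌊1351/2⌋ × 955 = 675 × 955 mm
G2: ⌊955/2⌋ × 675 = 477 × 675 mm

477 × 675 mm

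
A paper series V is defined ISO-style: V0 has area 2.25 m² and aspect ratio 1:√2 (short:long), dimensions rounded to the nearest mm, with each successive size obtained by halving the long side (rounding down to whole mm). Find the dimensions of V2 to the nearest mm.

Let V0's short side be w mm. w · w√2 = 2.25 m² = 2,250,000 mm², so w ≈ 1261.3 mm and w√2 ≈ 1783.8 mm → V0 = 1261 × 1784 mm.
V1: ⌊1784/2⌋ × 1261 = 892 × 1261 mm
V2: ⌊1261/2⌋ × 892 = 630 × 892 mm

630 × 892 mm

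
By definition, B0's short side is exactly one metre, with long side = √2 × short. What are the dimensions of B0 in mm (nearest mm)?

Short side = 1000 mm; long side = 1000√2 ≈ 1414.2 mm.

1000 × 1414 mm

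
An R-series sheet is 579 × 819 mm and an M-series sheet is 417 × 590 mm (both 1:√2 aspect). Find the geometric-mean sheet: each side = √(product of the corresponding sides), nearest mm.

Short side: √(579 · 417) = √241443 ≈ 491.4 → 491 mm
Long side: √(819 · 590) = √483210 ≈ 695.1 → 695 mm

491 × 695 mm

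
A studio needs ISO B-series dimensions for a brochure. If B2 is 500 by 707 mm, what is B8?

B3: ⌊707/2⌋ × 500 = 353 × 500 mm
B4: ⌊500/2⌋ × 353 = 250 × 353 mm
B5: ⌊353/2⌋ × 250 = 176 × 250 mm
B6: ⌊250/2⌋ × 176 = 125 × 176 mm
B7: ⌊176/2⌋ × 125 = 88 × 125 mm
B8: ⌊125/2⌋ × 88 = 62 × 88 mm

62 × 88 mm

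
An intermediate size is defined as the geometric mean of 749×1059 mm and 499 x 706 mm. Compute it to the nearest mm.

611 × 865 mm

Short side: √(749 · 499) = √373751 ≈ 611.4 → 611 mm
Long side: √(1059 · 706) = √747654 ≈ 864.7 → 865 mm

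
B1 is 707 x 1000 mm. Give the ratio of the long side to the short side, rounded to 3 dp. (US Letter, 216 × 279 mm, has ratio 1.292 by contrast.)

1.414

1000 / 707 = 1.414
Matches √2 ≈ 1.414 — the ISO 216 defining ratio.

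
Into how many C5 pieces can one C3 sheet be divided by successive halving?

4

Each ISO step halves the sheet: 1 × C3 → 2 × C4 → 4 × C5
From C3 to C5 is 2 halving steps: 2^2 = 4.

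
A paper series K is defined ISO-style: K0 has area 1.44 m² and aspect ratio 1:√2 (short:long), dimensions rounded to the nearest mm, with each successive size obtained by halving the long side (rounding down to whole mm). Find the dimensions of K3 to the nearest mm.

356 × 504 mm

Let K0's short side be w mm. w · w√2 = 1.44 m² = 1,440,000 mm², so w ≈ 1009.1 mm and w√2 ≈ 1427.0 mm → K0 = 1009 × 1427 mm.
K1: ⌊1427/2⌋ × 1009 = 713 × 1009 mm
K2: ⌊1009/2⌋ × 713 = 504 × 713 mm
K3: ⌊713/2⌋ × 504 = 356 × 504 mm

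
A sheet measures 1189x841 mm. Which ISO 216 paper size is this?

A0 (841 × 1189 mm)

Aspect ratio 1189/841 ≈ 1.414 — close to the ISO √2 ≈ 1.414.
In the A-series (A0 area = 1 m²): A0 = 841 × 1189 mm.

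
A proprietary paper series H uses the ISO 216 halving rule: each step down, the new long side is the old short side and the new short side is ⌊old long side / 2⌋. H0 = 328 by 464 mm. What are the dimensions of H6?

H1: ⌊464/2⌋ × 328 = 232 × 328 mm
H2: ⌊328/2⌋ × 232 = 164 × 232 mm
H3: ⌊232/2⌋ × 164 = 116 × 164 mm
H4: ⌊164/2⌋ × 116 = 82 × 116 mm
H5: ⌊116/2⌋ × 82 = 58 × 82 mm
H6: ⌊82/2⌋ × 58 = 41 × 58 mm

41 × 58 mm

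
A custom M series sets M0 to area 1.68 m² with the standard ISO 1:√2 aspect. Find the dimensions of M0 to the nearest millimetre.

1090 × 1541 mm

Let the short side be w mm. Then w · w√2 = 1.68 m² = 1,680,000 mm².
w² = 1,680,000/√2, so w ≈ 1089.9 mm; long side = w√2 ≈ 1541.4 mm.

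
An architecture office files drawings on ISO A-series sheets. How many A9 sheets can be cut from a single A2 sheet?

128

A2 = 420 × 594 mm; A9 = 37 × 52 mm.
Each halving step doubles the count; 7 steps from A2 to A9.
2^7 = 128.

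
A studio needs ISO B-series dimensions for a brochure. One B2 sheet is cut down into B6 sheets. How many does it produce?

Each ISO step halves the sheet: 1 × B2 → 2 × B3 → 4 × B4 → 8 × B5 → …
From B2 to B6 is 4 halving steps: 2^4 = 16.

16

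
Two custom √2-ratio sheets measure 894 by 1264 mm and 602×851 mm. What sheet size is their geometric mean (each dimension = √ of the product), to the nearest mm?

Short side: √(894 · 602) = √538188 ≈ 733.6 → 734 mm
Long side: √(1264 · 851) = √1075664 ≈ 1037.1 → 1037 mm

734 × 1037 mm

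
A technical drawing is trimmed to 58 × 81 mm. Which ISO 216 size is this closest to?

Aspect ratio 81/58 ≈ 1.397 (ISO target is √2 ≈ 1.414).
In the C-series (envelope sizes, between A and B): C8 = 57 × 81 mm.
Off by 1 mm total — nearest standard size.

C8 (57 × 81 mm)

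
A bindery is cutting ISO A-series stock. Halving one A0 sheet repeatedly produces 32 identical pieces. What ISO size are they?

32 = 2^5, so 5 halving steps.
A0 → A1 → … → A5 after 5 steps.

A5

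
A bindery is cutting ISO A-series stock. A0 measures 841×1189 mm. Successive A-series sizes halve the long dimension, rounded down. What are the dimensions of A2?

A1: ⌊1189/2⌋ × 841 = 594 × 841 mm
A2: ⌊841/2⌋ × 594 = 420 × 594 mm

420 × 594 mm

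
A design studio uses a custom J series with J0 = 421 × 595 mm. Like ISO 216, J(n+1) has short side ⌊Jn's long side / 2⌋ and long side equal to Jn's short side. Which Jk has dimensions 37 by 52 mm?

J0: 421 × 595 mm
J1: 297 × 421 mm
J2: 210 × 297 mm
J3: 148 × 210 mm
J4: 105 × 148 mm
J5: 74 × 105 mm
J6: 52 × 74 mm
J7: 37 × 52 mm
J8: 26 × 37 mm
→ matches J7.

J7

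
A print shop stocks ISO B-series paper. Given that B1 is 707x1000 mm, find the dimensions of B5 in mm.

B2: ⌊1000/2⌋ × 707 = 500 × 707 mm
B3: ⌊707/2⌋ × 500 = 353 × 500 mm
B4: ⌊500/2⌋ × 353 = 250 × 353 mm
B5: ⌊353/2⌋ × 250 = 176 × 250 mm

176 × 250 mm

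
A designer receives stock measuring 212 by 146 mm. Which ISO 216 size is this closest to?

A5 (148 × 210 mm)

Aspect ratio 212/146 ≈ 1.452 (ISO target is √2 ≈ 1.414).
In the A-series (A0 area = 1 m²): A5 = 148 × 210 mm.
Off by 4 mm total — nearest standard size.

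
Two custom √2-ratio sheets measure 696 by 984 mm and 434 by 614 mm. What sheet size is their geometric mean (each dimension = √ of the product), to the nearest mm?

Short side: √(696 · 434) = √302064 ≈ 549.6 → 550 mm
Long side: √(984 · 614) = √604176 ≈ 777.3 → 777 mm

550 × 777 mm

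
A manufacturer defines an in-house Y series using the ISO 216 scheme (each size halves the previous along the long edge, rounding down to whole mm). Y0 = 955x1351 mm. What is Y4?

Y1 = 675 × 955 mm (from Y0 by 1 halving).
Y2: ⌊955/2⌋ × 675 = 477 × 675 mm
Y3: ⌊675/2⌋ × 477 = 337 × 477 mm
Y4: ⌊477/2⌋ × 337 = 238 × 337 mm

238 × 337 mm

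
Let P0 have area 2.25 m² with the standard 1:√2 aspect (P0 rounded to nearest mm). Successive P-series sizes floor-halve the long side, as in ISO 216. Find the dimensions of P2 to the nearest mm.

630 × 892 mm

Let P0's short side be w mm. w · w√2 = 2.25 m² = 2,250,000 mm², so w ≈ 1261.3 mm and w√2 ≈ 1783.8 mm → P0 = 1261 × 1784 mm.
P1: ⌊1784/2⌋ × 1261 = 892 × 1261 mm
P2: ⌊1261/2⌋ × 892 = 630 × 892 mm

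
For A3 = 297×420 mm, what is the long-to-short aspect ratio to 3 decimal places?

1.414

420 / 297 = 1.414
Matches √2 ≈ 1.414 — the ISO 216 defining ratio.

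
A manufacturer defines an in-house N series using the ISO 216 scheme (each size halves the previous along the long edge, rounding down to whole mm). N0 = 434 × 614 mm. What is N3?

153 × 217 mm

N1: ⌊614/2⌋ × 434 = 307 × 434 mm
N2: ⌊434/2⌋ × 307 = 217 × 307 mm
N3: ⌊307/2⌋ × 217 = 153 × 217 mm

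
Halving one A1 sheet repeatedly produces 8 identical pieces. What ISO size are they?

8 = 2^3, so 3 halving steps.
A1 → A2 → … → A4 after 3 steps.

A4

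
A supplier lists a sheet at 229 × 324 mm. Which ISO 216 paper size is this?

Aspect ratio 324/229 ≈ 1.415 — close to the ISO √2 ≈ 1.414.
In the C-series (envelope sizes, between A and B): C4 = 229 × 324 mm.

C4 (229 × 324 mm)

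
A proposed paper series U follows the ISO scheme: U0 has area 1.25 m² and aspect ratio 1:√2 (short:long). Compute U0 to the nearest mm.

Let the short side be w mm. Then w · w√2 = 1.25 m² = 1,250,000 mm².
w² = 1,250,000/√2, so w ≈ 940.2 mm; long side = w√2 ≈ 1329.6 mm.

940 × 1330 mm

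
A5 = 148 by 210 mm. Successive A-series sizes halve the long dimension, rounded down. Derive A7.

74 × 105 mm

A6: ⌊210/2⌋ × 148 = 105 × 148 mm
A7: ⌊148/2⌋ × 105 = 74 × 105 mm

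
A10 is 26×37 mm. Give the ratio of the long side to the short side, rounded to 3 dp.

1.423

37 / 26 = 1.423
ISO 216 targets √2 ≈ 1.414; the +0.009 deviation is from mm rounding.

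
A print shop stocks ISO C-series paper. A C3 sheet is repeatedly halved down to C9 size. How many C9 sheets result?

Each ISO step halves the sheet: 1 × C3 → 2 × C4 → 4 × C5 → 8 × C6 → …
From C3 to C9 is 6 halving steps: 2^6 = 64.

64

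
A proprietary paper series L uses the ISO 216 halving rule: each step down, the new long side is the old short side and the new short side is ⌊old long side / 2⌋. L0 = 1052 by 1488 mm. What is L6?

L1: ⌊1488/2⌋ × 1052 = 744 × 1052 mm
L2: ⌊1052/2⌋ × 744 = 526 × 744 mm
L3: ⌊744/2⌋ × 526 = 372 × 526 mm
L4: ⌊526/2⌋ × 372 = 263 × 372 mm
L5: ⌊372/2⌋ × 263 = 186 × 263 mm
L6: ⌊263/2⌋ × 186 = 131 × 186 mm

131 × 186 mm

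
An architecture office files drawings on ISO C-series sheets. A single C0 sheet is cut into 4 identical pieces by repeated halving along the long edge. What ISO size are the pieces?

4 = 2^2, so 2 halving steps.
C0 → C1 → … → C2 after 2 steps.

C2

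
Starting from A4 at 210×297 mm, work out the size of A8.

52 × 74 mm

A5: ⌊297/2⌋ × 210 = 148 × 210 mm
A6: ⌊210/2⌋ × 148 = 105 × 148 mm
A7: ⌊148/2⌋ × 105 = 74 × 105 mm
A8: ⌊105/2⌋ × 74 = 52 × 74 mm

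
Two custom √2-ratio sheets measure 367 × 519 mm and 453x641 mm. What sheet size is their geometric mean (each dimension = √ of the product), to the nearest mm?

408 × 577 mm

Short side: √(367 · 453) = √166251 ≈ 407.7 → 408 mm
Long side: √(519 · 641) = √332679 ≈ 576.8 → 577 mm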